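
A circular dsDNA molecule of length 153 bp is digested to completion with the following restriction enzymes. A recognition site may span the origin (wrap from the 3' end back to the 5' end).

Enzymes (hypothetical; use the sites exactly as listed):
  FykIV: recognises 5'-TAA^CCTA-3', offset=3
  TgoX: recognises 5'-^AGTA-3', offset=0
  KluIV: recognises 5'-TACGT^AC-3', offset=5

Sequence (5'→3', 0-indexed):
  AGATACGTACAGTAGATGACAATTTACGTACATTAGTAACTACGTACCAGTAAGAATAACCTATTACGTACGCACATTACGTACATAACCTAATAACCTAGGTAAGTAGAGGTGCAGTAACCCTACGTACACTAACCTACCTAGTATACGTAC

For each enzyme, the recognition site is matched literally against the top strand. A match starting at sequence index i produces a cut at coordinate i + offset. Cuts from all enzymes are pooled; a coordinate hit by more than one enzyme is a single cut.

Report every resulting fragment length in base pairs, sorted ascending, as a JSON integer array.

Site scan:
  FykIV TAACCTA/3: at [56, 85, 93, 132] ⇒ [59, 88, 96, 135]
  TgoX AGTA/0: at [10, 34, 48, 104, 115, 142] ⇒ [10, 34, 48, 104, 115, 142]
  KluIV TACGTAC/5: at [3, 24, 40, 64, 77, 123, 146] ⇒ [8, 29, 45, 69, 82, 128, 151]

All cut coordinates (distinct, sorted): [8, 10, 29, 34, 45, 48, 59, 69, 82, 88, 96, 104, 115, 128, 135, 142, 151]

Fragment lengths:
  8→10: 2 bp
  10→29: 19 bp
  29→34: 5 bp
  34→45: 11 bp
  45→48: 3 bp
  48→59: 11 bp
  59→69: 10 bp
  69→82: 13 bp
  82→88: 6 bp
  88→96: 8 bp
  96→104: 8 bp
  104→115: 11 bp
  115→128: 13 bp
  128→135: 7 bp
  135→142: 7 bp
  142→151: 9 bp
  151→8 (wrap): 153-151+8 = 10 bp

[2,3,5,6,7,7,8,8,9,10,10,11,11,11,13,13,19]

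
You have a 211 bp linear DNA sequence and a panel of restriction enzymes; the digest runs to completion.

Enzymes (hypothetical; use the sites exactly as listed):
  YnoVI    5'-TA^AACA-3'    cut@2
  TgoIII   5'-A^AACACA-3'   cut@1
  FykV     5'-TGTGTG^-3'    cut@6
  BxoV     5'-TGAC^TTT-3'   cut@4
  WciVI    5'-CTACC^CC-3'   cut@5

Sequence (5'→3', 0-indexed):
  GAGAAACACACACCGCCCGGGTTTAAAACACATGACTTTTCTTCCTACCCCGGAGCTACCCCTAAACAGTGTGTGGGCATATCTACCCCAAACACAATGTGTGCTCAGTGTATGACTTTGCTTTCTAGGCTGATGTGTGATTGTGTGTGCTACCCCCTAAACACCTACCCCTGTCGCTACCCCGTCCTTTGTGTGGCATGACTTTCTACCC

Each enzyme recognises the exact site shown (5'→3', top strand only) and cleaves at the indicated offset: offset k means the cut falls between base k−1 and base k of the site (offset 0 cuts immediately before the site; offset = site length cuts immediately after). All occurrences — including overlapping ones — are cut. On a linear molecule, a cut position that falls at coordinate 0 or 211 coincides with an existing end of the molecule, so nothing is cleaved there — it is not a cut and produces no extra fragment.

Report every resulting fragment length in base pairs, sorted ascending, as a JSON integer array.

Site scan:
  YnoVI TAAACA/2: at [62, 157] ⇒ [64, 159]
  TgoIII AAACACA/1: at [3, 25, 89] ⇒ [4, 26, 90]
  FykV TGTGTG/6: at [69, 97, 133, 141, 143, 189] ⇒ [75, 103, 139, 147, 149, 195]
  BxoV TGACTTT/4: at [32, 112, 198] ⇒ [36, 116, 202]
  WciVI CTACCCC/5: at [44, 55, 82, 149, 164, 176] ⇒ [49, 60, 87, 154, 169, 181]

All cut coordinates (distinct, sorted): [4, 26, 36, 49, 60, 64, 75, 87, 90, 103, 116, 139, 147, 149, 154, 159, 169, 181, 195, 202]

Fragments:
  [0,4): 4 bp
  [4,26): 22 bp
  [26,36): 10 bp
  [36,49): 13 bp
  [49,60): 11 bp
  [60,64): 4 bp
  [64,75): 11 bp
  [75,87): 12 bp
  [87,90): 3 bp
  [90,103): 13 bp
  [103,116): 13 bp
  [116,139): 23 bp
  [139,147): 8 bp
  [147,149): 2 bp
  [149,154): 5 bp
  [154,159): 5 bp
  [159,169): 10 bp
  [169,181): 12 bp
  [181,195): 14 bp
  [195,202): 7 bp
  [202,211): 9 bp

[2,3,4,4,5,5,7,8,9,10,10,11,11,12,12,13,13,13,14,22,23]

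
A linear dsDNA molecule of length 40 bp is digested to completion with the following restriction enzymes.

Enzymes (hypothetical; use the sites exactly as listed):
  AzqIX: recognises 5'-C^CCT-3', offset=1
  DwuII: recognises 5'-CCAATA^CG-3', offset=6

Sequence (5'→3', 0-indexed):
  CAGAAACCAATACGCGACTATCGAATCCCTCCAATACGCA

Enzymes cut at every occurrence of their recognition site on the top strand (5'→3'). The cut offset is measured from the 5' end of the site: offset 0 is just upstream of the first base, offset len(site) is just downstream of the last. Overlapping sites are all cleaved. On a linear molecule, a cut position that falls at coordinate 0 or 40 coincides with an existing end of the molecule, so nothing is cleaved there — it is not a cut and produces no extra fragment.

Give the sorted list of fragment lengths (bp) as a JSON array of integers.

Scan for sites:
  AzqIX (CCCT, off=1): starts [26] → cuts [27]
  DwuII (CCAATACG, off=6): starts [6, 30] → cuts [12, 36]

Pooled cuts: [12, 27, 36]

Fragments:
  [0,12): 12 bp
  [12,27): 15 bp
  [27,36): 9 bp
  [36,40): 4 bp

[4,9,12,15]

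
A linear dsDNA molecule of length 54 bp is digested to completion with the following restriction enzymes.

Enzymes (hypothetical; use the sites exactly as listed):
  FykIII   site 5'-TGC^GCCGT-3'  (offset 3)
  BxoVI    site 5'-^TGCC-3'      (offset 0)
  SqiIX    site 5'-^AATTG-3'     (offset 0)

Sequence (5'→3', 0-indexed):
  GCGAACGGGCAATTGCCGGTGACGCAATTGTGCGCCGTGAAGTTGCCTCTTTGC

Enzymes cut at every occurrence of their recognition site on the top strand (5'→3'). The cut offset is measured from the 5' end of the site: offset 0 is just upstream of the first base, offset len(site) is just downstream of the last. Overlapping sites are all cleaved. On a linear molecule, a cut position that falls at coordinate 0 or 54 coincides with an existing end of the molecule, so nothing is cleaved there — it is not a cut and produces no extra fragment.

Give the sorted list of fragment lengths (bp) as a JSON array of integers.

Scan for sites:
  FykIII TGCGCCGT/3: at [30] ⇒ [33]
  BxoVI TGCC/0: at [13, 43] ⇒ [13, 43]
  SqiIX AATTG/0: at [10, 25] ⇒ [10, 25]

Pooled cuts: [10, 13, 25, 33, 43]

Fragments:
  [0,10): 10 bp
  [10,13): 3 bp
  [13,25): 12 bp
  [25,33): 8 bp
  [33,43): 10 bp
  [43,54): 11 bp

[3,8,10,10,11,12]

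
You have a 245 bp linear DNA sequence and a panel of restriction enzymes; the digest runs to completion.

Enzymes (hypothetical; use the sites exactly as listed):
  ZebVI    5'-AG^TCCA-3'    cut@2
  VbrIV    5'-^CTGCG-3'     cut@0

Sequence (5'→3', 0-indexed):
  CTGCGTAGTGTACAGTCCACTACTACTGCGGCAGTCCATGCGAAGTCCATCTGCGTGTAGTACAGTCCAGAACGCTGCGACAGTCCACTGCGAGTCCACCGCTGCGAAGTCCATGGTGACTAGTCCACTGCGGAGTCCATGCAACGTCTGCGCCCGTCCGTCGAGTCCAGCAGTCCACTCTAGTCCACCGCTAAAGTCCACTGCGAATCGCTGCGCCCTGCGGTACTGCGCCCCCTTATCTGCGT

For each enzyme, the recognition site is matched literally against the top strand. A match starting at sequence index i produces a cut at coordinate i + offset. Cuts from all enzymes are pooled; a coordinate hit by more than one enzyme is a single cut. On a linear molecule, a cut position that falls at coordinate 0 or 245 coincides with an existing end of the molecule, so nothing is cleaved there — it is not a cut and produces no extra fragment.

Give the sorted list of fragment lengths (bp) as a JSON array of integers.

Site scan:
  ZebVI (AGTCCA, off=2): starts [13, 32, 43, 63, 81, 92, 107, 121, 133, 163, 171, 181, 194] → cuts [15, 34, 45, 65, 83, 94, 109, 123, 135, 165, 173, 183, 196]
  VbrIV (CTGCG, off=0): starts [0, 25, 50, 74, 87, 101, 127, 147, 200, 210, 217, 225, 239] → cuts [25, 50, 74, 87, 101, 127, 147, 200, 210, 217, 225, 239] (position 0 is a terminus of the linear molecule — no cut)

All cut coordinates (distinct, sorted): [15, 25, 34, 45, 50, 65, 74, 83, 87, 94, 101, 109, 123, 127, 135, 147, 165, 173, 183, 196, 200, 210, 217, 225, 239]

Fragment lengths:
  [0,15): 15 bp
  [15,25): 10 bp
  [25,34): 9 bp
  [34,45): 11 bp
  [45,50): 5 bp
  [50,65): 15 bp
  [65,74): 9 bp
  [74,83): 9 bp
  [83,87): 4 bp
  [87,94): 7 bp
  [94,101): 7 bp
  [101,109): 8 bp
  [109,123): 14 bp
  [123,127): 4 bp
  [127,135): 8 bp
  [135,147): 12 bp
  [147,165): 18 bp
  [165,173): 8 bp
  [173,183): 10 bp
  [183,196): 13 bp
  [196,200): 4 bp
  [200,210): 10 bp
  [210,217): 7 bp
  [217,225): 8 bp
  [225,239): 14 bp
  [239,245): 6 bp

[4,4,4,5,6,7,7,7,8,8,8,8,9,9,9,10,10,10,11,12,13,14,14,15,15,18]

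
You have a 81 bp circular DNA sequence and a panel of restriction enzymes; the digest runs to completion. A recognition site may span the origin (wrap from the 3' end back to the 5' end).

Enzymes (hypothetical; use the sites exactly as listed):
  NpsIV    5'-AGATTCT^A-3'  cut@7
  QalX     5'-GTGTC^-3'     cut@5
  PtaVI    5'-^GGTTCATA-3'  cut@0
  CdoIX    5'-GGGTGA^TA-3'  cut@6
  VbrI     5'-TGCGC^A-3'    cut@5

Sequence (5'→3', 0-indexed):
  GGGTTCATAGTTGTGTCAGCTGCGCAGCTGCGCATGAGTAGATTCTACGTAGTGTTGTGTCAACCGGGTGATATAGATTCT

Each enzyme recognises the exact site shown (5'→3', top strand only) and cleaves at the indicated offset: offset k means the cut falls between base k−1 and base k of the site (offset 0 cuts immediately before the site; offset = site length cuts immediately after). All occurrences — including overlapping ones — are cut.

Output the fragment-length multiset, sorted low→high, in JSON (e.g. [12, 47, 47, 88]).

Per-enzyme occurrences:
  NpsIV AGATTCTA/7: at [39] ⇒ [46]
  QalX GTGTC/5: at [12, 56] ⇒ [17, 61]
  PtaVI GGTTCATA/0: at [1] ⇒ [1]
  CdoIX GGGTGATA/6: at [65] ⇒ [71]
  VbrI TGCGCA/5: at [20, 28] ⇒ [25, 33]

All cut coordinates (distinct, sorted): [1, 17, 25, 33, 46, 61, 71]

Fragments:
  1→17: 16 bp
  17→25: 8 bp
  25→33: 8 bp
  33→46: 13 bp
  46→61: 15 bp
  61→71: 10 bp
  71→1 (wrap): 81-71+1 = 11 bp

[8,8,10,11,13,15,16]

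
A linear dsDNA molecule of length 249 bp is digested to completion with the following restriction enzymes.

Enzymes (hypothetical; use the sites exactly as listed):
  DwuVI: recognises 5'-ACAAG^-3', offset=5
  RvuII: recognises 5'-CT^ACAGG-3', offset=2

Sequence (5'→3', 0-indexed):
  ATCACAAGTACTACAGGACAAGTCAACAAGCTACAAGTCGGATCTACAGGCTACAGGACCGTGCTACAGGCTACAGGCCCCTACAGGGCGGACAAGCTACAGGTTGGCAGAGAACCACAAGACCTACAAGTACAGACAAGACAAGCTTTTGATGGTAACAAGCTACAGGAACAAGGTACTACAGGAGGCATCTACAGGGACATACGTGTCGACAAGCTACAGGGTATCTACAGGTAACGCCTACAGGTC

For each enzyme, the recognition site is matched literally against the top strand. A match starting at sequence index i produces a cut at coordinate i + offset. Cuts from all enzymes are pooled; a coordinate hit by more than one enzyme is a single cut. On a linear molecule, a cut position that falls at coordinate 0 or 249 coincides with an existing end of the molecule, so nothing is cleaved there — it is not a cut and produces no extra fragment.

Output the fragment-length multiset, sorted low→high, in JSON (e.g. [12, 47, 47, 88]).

[2,2,2,4,5,5,7,7,7,7,8,8,8,9,10,10,10,11,11,13,13,13,14,17,23,23]

Scan for sites:
  DwuVI (ACAAG, off=5): starts [3, 17, 25, 32, 91, 116, 125, 135, 140, 157, 170, 211] → cuts [8, 22, 30, 37, 96, 121, 130, 140, 145, 162, 175, 216]
  RvuII (CTACAGG, off=2): starts [10, 43, 50, 63, 70, 80, 96, 162, 178, 191, 216, 227, 240] → cuts [12, 45, 52, 65, 72, 82, 98, 164, 180, 193, 218, 229, 242]

All cut coordinates (distinct, sorted): [8, 12, 22, 30, 37, 45, 52, 65, 72, 82, 96, 98, 121, 130, 140, 145, 162, 164, 175, 180, 193, 216, 218, 229, 242]

Fragment lengths:
  [0,8): 8 bp
  [8,12): 4 bp
  [12,22): 10 bp
  [22,30): 8 bp
  [30,37): 7 bp
  [37,45): 8 bp
  [45,52): 7 bp
  [52,65): 13 bp
  [65,72): 7 bp
  [72,82): 10 bp
  [82,96): 14 bp
  [96,98): 2 bp
  [98,121): 23 bp
  [121,130): 9 bp
  [130,140): 10 bp
  [140,145): 5 bp
  [145,162): 17 bp
  [162,164): 2 bp
  [164,175): 11 bp
  [175,180): 5 bp
  [180,193): 13 bp
  [193,216): 23 bp
  [216,218): 2 bp
  [218,229): 11 bp
  [229,242): 13 bp
  [242,249): 7 bp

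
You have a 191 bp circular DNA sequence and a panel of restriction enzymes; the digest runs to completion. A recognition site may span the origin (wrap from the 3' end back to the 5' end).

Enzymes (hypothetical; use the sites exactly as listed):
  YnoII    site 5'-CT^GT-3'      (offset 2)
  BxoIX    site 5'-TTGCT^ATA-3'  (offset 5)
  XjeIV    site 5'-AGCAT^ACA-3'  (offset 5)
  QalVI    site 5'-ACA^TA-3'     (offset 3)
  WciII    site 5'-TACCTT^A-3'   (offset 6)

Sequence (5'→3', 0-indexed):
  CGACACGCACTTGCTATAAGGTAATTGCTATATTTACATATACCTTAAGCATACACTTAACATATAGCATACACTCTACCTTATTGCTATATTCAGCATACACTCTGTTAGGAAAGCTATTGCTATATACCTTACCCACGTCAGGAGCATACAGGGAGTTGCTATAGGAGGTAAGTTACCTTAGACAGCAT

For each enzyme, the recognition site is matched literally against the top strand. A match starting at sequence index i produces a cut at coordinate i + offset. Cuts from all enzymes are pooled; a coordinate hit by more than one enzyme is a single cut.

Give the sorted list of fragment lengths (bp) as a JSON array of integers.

Scan for sites:
  YnoII (CTGT, off=2): starts [104] → cuts [106]
  BxoIX (TTGCTATA, off=5): starts [10, 24, 83, 119, 158] → cuts [15, 29, 88, 124, 163]
  XjeIV (AGCATACA, off=5): starts [47, 65, 94, 145] → cuts [52, 70, 99, 150]
  QalVI (ACATA, off=3): starts [35, 59] → cuts [38, 62]
  WciII (TACCTTA, off=6): starts [40, 76, 127, 176] → cuts [46, 82, 133, 182]

All cut coordinates (distinct, sorted): [15, 29, 38, 46, 52, 62, 70, 82, 88, 99, 106, 124, 133, 150, 163, 182]

Fragments:
  15→29: 14 bp
  29→38: 9 bp
  38→46: 8 bp
  46→52: 6 bp
  52→62: 10 bp
  62→70: 8 bp
  70→82: 12 bp
  82→88: 6 bp
  88→99: 11 bp
  99→106: 7 bp
  106→124: 18 bp
  124→133: 9 bp
  133→150: 17 bp
  150→163: 13 bp
  163→182: 19 bp
  182→15 (wrap): 191-182+15 = 24 bp

[6,6,7,8,8,9,9,10,11,12,13,14,17,18,19,24]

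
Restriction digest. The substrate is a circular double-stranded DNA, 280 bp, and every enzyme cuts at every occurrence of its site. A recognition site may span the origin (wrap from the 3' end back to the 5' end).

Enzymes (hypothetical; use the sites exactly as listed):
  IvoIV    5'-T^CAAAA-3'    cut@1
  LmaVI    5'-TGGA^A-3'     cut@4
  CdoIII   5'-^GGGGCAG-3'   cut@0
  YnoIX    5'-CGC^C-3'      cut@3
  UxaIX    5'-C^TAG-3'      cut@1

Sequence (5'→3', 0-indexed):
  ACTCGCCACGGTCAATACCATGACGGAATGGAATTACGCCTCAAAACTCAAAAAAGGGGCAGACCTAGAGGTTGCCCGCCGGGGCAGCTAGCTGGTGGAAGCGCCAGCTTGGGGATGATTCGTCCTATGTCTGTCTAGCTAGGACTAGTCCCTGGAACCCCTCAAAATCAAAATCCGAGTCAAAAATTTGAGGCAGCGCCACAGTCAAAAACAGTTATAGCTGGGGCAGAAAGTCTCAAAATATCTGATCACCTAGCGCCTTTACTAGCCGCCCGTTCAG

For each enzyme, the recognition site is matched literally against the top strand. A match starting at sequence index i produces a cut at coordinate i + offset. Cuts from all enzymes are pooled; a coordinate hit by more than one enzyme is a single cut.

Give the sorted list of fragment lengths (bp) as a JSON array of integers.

Site scan:
  IvoIV (TCAAAA, off=1): starts [40, 47, 161, 167, 179, 204, 235] → cuts [41, 48, 162, 168, 180, 205, 236]
  LmaVI (TGGAA, off=4): starts [28, 95, 152] → cuts [32, 99, 156]
  CdoIII (GGGGCAG, off=0): starts [55, 80, 222] → cuts [55, 80, 222]
  YnoIX (CGCC, off=3): starts [3, 36, 76, 101, 196, 256, 269] → cuts [6, 39, 79, 104, 199, 259, 272]
  UxaIX (CTAG, off=1): starts [64, 87, 134, 138, 144, 252, 264] → cuts [65, 88, 135, 139, 145, 253, 265]

All cut coordinates (distinct, sorted): [6, 32, 39, 41, 48, 55, 65, 79, 80, 88, 99, 104, 135, 139, 145, 156, 162, 168, 180, 199, 205, 222, 236, 253, 259, 265, 272]

Fragment lengths:
  6→32: 26 bp
  32→39: 7 bp
  39→41: 2 bp
  41→48: 7 bp
  48→55: 7 bp
  55→65: 10 bp
  65→79: 14 bp
  79→80: 1 bp
  80→88: 8 bp
  88→99: 11 bp
  99→104: 5 bp
  104→135: 31 bp
  135→139: 4 bp
  139→145: 6 bp
  145→156: 11 bp
  156→162: 6 bp
  162→168: 6 bp
  168→180: 12 bp
  180→199: 19 bp
  199→205: 6 bp
  205→222: 17 bp
  222→236: 14 bp
  236→253: 17 bp
  253→259: 6 bp
  259→265: 6 bp
  265→272: 7 bp
  272→6 (wrap): 280-272+6 = 14 bp

[1,2,4,5,6,6,6,6,6,6,7,7,7,7,8,10,11,11,12,14,14,14,17,17,19,26,31]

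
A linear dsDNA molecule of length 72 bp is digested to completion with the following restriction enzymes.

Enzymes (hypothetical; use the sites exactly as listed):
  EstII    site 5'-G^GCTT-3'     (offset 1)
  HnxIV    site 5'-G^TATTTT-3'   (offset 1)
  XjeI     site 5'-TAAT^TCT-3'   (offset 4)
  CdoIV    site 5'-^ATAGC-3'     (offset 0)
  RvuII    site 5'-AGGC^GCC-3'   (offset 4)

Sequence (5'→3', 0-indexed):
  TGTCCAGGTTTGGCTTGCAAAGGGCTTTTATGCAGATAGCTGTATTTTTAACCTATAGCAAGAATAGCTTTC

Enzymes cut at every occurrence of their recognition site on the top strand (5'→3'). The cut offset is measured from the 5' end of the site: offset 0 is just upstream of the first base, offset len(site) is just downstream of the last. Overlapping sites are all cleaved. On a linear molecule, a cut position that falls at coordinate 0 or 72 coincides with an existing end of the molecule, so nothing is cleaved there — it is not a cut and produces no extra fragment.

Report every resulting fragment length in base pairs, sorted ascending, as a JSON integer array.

[7,9,9,11,12,12,12]

Site scan:
  EstII GGCTT/1: at [11, 22] ⇒ [12, 23]
  HnxIV GTATTTT/1: at [41] ⇒ [42]
  XjeI (TAATTCT, off=4): no sites
  CdoIV ATAGC/0: at [35, 54, 63] ⇒ [35, 54, 63]
  RvuII (AGGCGCC, off=4): no sites

Pooled cuts: [12, 23, 35, 42, 54, 63]

Fragments:
  [0,12): 12 bp
  [12,23): 11 bp
  [23,35): 12 bp
  [35,42): 7 bp
  [42,54): 12 bp
  [54,63): 9 bp
  [63,72): 9 bp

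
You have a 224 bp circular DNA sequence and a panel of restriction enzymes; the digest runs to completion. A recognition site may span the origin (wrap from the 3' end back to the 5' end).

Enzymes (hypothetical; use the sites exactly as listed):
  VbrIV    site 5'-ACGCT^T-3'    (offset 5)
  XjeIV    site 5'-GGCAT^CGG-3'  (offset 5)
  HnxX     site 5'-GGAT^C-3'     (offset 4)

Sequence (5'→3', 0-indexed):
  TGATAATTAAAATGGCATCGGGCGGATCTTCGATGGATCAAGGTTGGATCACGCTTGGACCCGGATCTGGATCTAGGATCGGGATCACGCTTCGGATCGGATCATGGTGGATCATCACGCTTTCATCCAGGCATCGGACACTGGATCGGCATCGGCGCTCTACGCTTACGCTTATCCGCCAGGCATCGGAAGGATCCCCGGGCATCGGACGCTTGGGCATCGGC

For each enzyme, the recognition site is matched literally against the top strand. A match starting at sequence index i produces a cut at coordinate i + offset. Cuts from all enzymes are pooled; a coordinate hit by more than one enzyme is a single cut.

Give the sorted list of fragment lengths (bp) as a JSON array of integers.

Per-enzyme occurrences:
  VbrIV (ACGCTT, off=5): starts [50, 86, 116, 161, 167, 208] → cuts [55, 91, 121, 166, 172, 213]
  XjeIV (GGCATCGG, off=5): starts [13, 129, 147, 181, 200, 215] → cuts [18, 134, 152, 186, 205, 220]
  HnxX (GGATC, off=4): starts [23, 34, 45, 62, 68, 75, 81, 93, 98, 108, 142, 191] → cuts [27, 38, 49, 66, 72, 79, 85, 97, 102, 112, 146, 195]

Pooled cuts: [18, 27, 38, 49, 55, 66, 72, 79, 85, 91, 97, 102, 112, 121, 134, 146, 152, 166, 172, 186, 195, 205, 213, 220]

Fragment lengths:
  18→27: 9 bp
  27→38: 11 bp
  38→49: 11 bp
  49→55: 6 bp
  55→66: 11 bp
  66→72: 6 bp
  72→79: 7 bp
  79→85: 6 bp
  85→91: 6 bp
  91→97: 6 bp
  97→102: 5 bp
  102→112: 10 bp
  112→121: 9 bp
  121→134: 13 bp
  134→146: 12 bp
  146→152: 6 bp
  152→166: 14 bp
  166→172: 6 bp
  172→186: 14 bp
  186→195: 9 bp
  195→205: 10 bp
  205→213: 8 bp
  213→220: 7 bp
  220→18 (wrap): 224-220+18 = 22 bp

[5,6,6,6,6,6,6,6,7,7,8,9,9,9,10,10,11,11,11,12,13,14,14,22]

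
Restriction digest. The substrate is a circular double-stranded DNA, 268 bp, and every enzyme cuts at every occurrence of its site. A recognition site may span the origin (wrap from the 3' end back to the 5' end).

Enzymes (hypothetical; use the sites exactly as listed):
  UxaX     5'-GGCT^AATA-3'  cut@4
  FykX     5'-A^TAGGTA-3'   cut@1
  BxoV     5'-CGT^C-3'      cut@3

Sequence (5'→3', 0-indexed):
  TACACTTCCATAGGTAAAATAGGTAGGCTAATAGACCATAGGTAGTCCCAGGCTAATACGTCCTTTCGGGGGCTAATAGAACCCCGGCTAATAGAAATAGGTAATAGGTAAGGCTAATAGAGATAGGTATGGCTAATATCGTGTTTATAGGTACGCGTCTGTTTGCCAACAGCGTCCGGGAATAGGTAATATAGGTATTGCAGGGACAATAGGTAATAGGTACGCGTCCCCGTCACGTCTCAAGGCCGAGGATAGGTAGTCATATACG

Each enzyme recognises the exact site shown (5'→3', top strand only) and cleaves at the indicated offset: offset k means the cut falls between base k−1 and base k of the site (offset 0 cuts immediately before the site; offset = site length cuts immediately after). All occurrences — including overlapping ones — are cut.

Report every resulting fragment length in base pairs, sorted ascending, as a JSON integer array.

Site scan:
  UxaX (GGCTAATA, off=4): starts [25, 50, 70, 85, 111, 130] → cuts [29, 54, 74, 89, 115, 134]
  FykX (ATAGGTA, off=1): starts [9, 18, 37, 96, 103, 122, 146, 181, 190, 208, 215, 251] → cuts [10, 19, 38, 97, 104, 123, 147, 182, 191, 209, 216, 252]
  BxoV (CGTC, off=3): starts [58, 155, 172, 224, 230, 235] → cuts [61, 158, 175, 227, 233, 238]

All cut coordinates (distinct, sorted): [10, 19, 29, 38, 54, 61, 74, 89, 97, 104, 115, 123, 134, 147, 158, 175, 182, 191, 209, 216, 227, 233, 238, 252]

Fragment lengths:
  10→19: 9 bp
  19→29: 10 bp
  29→38: 9 bp
  38→54: 16 bp
  54→61: 7 bp
  61→74: 13 bp
  74→89: 15 bp
  89→97: 8 bp
  97→104: 7 bp
  104→115: 11 bp
  115→123: 8 bp
  123→134: 11 bp
  134→147: 13 bp
  147→158: 11 bp
  158→175: 17 bp
  175→182: 7 bp
  182→191: 9 bp
  191→209: 18 bp
  209→216: 7 bp
  216→227: 11 bp
  227→233: 6 bp
  233→238: 5 bp
  238→252: 14 bp
  252→10 (wrap): 268-252+10 = 26 bp

[5,6,7,7,7,7,8,8,9,9,9,10,11,11,11,11,13,13,14,15,16,17,18,26]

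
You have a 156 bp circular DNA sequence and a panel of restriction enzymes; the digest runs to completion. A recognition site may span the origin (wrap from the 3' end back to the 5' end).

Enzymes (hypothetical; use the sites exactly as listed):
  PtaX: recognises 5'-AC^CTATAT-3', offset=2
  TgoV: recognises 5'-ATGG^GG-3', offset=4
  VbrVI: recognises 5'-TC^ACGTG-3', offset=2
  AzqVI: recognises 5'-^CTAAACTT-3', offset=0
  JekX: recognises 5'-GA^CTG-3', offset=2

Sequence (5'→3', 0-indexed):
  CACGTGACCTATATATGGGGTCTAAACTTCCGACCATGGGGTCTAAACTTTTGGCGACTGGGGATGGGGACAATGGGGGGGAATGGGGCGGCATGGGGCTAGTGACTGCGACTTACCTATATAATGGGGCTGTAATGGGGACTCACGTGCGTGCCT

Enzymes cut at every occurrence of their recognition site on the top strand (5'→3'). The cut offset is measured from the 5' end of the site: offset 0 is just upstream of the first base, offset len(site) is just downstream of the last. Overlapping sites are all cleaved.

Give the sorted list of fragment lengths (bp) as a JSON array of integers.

[3,3,6,7,9,9,10,10,10,10,11,11,11,13,15,18]

Site scan:
  PtaX ACCTATAT/2: at [6, 114] ⇒ [8, 116]
  TgoV ATGGGG/4: at [14, 35, 63, 72, 82, 92, 123, 134] ⇒ [18, 39, 67, 76, 86, 96, 127, 138]
  VbrVI TCACGTG/2: at [142, 155] ⇒ [1, 144]
  AzqVI CTAAACTT/0: at [21, 42] ⇒ [21, 42]
  JekX GACTG/2: at [55, 103] ⇒ [57, 105]

All cut coordinates (distinct, sorted): [1, 8, 18, 21, 39, 42, 57, 67, 76, 86, 96, 105, 116, 127, 138, 144]

Fragments:
  1→8: 7 bp
  8→18: 10 bp
  18→21: 3 bp
  21→39: 18 bp
  39→42: 3 bp
  42→57: 15 bp
  57→67: 10 bp
  67→76: 9 bp
  76→86: 10 bp
  86→96: 10 bp
  96→105: 9 bp
  105→116: 11 bp
  116→127: 11 bp
  127→138: 11 bp
  138→144: 6 bp
  144→1 (wrap): 156-144+1 = 13 bp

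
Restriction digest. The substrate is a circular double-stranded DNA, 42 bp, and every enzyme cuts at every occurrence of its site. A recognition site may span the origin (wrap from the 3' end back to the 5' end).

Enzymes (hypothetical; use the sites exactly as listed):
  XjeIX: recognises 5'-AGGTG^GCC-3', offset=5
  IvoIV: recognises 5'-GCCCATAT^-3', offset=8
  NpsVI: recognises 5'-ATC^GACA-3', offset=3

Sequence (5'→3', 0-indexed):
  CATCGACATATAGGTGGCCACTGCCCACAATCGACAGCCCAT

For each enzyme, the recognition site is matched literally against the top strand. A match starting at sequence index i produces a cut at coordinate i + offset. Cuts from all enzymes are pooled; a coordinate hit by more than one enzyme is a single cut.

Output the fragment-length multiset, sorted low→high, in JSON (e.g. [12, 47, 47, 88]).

Per-enzyme occurrences:
  XjeIX AGGTGGCC/5: at [11] ⇒ [16]
  IvoIV (GCCCATAT, off=8): no sites
  NpsVI ATCGACA/3: at [1, 29] ⇒ [4, 32]

Pooled cuts: [4, 16, 32]

Fragments:
  4→16: 12 bp
  16→32: 16 bp
  32→4 (wrap): 42-32+4 = 14 bp

[12,14,16]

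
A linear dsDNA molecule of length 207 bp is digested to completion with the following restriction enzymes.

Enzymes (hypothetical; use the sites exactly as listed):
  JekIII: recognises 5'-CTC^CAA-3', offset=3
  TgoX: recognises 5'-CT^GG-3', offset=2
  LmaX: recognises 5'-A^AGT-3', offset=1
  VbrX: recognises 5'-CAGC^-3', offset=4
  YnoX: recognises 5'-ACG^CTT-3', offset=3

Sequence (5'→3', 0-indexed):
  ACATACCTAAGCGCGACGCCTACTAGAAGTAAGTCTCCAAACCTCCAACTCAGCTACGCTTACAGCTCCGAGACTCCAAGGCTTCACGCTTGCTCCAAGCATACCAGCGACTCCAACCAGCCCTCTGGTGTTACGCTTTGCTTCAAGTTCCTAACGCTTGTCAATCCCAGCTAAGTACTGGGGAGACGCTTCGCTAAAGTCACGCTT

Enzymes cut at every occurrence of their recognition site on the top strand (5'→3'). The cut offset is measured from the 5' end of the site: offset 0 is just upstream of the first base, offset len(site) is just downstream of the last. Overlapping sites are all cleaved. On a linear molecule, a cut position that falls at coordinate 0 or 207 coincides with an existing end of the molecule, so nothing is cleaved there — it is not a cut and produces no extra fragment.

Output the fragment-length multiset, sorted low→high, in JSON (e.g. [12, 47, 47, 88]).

Per-enzyme occurrences:
  JekIII CTCCAA/3: at [34, 42, 73, 92, 110] ⇒ [37, 45, 76, 95, 113]
  TgoX CTGG/2: at [124, 177] ⇒ [126, 179]
  LmaX AAGT/1: at [26, 30, 144, 172, 196] ⇒ [27, 31, 145, 173, 197]
  VbrX CAGC/4: at [50, 62, 104, 117, 167] ⇒ [54, 66, 108, 121, 171]
  YnoX ACGCTT/3: at [55, 85, 132, 153, 185, 201] ⇒ [58, 88, 135, 156, 188, 204]

Pooled cuts: [27, 31, 37, 45, 54, 58, 66, 76, 88, 95, 108, 113, 121, 126, 135, 145, 156, 171, 173, 179, 188, 197, 204]

Fragment lengths:
  [0,27): 27 bp
  [27,31): 4 bp
  [31,37): 6 bp
  [37,45): 8 bp
  [45,54): 9 bp
  [54,58): 4 bp
  [58,66): 8 bp
  [66,76): 10 bp
  [76,88): 12 bp
  [88,95): 7 bp
  [95,108): 13 bp
  [108,113): 5 bp
  [113,121): 8 bp
  [121,126): 5 bp
  [126,135): 9 bp
  [135,145): 10 bp
  [145,156): 11 bp
  [156,171): 15 bp
  [171,173): 2 bp
  [173,179): 6 bp
  [179,188): 9 bp
  [188,197): 9 bp
  [197,204): 7 bp
  [204,207): 3 bp

[2,3,4,4,5,5,6,6,7,7,8,8,8,9,9,9,9,10,10,11,12,13,15,27]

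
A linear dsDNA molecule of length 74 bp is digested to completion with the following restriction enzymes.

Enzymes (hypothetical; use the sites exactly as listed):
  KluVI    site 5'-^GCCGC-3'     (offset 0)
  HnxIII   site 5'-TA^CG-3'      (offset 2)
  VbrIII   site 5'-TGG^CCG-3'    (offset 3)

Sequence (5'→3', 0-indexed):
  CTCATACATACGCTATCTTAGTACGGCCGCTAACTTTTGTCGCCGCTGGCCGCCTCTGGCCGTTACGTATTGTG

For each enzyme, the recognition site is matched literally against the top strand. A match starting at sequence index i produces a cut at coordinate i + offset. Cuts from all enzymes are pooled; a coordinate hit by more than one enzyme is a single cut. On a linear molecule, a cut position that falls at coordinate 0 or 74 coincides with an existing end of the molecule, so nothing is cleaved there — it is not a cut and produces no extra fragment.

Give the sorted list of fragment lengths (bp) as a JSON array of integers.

Site scan:
  KluVI GCCGC/0: at [25, 41, 48] ⇒ [25, 41, 48]
  HnxIII TACG/2: at [8, 21, 63] ⇒ [10, 23, 65]
  VbrIII TGGCCG/3: at [46, 56] ⇒ [49, 59]

All cut coordinates (distinct, sorted): [10, 23, 25, 41, 48, 49, 59, 65]

Fragments:
  [0,10): 10 bp
  [10,23): 13 bp
  [23,25): 2 bp
  [25,41): 16 bp
  [41,48): 7 bp
  [48,49): 1 bp
  [49,59): 10 bp
  [59,65): 6 bp
  [65,74): 9 bp

[1,2,6,7,9,10,10,13,16]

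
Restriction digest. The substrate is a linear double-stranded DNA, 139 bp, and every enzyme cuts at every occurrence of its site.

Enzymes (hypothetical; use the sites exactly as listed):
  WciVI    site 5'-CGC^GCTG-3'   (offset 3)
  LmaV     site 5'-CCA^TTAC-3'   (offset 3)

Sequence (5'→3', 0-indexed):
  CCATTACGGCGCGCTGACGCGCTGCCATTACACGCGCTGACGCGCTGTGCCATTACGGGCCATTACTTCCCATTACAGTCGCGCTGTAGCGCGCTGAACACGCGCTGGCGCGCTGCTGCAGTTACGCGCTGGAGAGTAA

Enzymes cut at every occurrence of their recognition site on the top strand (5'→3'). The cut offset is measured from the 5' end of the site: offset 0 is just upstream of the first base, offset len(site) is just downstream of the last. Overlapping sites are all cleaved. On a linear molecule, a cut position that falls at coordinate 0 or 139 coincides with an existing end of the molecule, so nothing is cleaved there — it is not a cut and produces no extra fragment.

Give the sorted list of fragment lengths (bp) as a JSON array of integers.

Scan for sites:
  WciVI (CGCGCTG, off=3): starts [9, 17, 32, 40, 79, 89, 100, 108, 124] → cuts [12, 20, 35, 43, 82, 92, 103, 111, 127]
  LmaV (CCATTAC, off=3): starts [0, 24, 49, 59, 69] → cuts [3, 27, 52, 62, 72]

All cut coordinates (distinct, sorted): [3, 12, 20, 27, 35, 43, 52, 62, 72, 82, 92, 103, 111, 127]

Fragments:
  [0,3): 3 bp
  [3,12): 9 bp
  [12,20): 8 bp
  [20,27): 7 bp
  [27,35): 8 bp
  [35,43): 8 bp
  [43,52): 9 bp
  [52,62): 10 bp
  [62,72): 10 bp
  [72,82): 10 bp
  [82,92): 10 bp
  [92,103): 11 bp
  [103,111): 8 bp
  [111,127): 16 bp
  [127,139): 12 bp

[3,7,8,8,8,8,9,9,10,10,10,10,11,12,16]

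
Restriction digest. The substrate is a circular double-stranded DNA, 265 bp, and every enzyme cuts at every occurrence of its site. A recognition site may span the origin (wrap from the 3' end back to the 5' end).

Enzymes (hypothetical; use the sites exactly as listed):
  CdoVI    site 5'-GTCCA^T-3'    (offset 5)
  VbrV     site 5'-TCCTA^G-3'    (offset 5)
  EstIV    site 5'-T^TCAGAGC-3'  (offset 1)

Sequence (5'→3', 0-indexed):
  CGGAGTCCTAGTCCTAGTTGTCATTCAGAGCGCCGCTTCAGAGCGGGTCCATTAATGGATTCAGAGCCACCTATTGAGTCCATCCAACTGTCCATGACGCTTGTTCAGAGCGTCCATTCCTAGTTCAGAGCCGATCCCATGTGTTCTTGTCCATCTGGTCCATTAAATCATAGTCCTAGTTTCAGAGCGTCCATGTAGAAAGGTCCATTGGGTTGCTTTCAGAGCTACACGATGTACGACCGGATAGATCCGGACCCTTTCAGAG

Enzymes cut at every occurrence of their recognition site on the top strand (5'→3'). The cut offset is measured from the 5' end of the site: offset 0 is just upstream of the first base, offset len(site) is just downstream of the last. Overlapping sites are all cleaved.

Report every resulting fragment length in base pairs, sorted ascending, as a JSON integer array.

[2,3,6,6,8,9,9,10,11,12,12,12,13,14,14,16,16,22,29,41]

Scan for sites:
  CdoVI GTCCAT/5: at [46, 77, 89, 111, 148, 157, 188, 202] ⇒ [51, 82, 94, 116, 153, 162, 193, 207]
  VbrV TCCTAG/5: at [5, 11, 117, 173] ⇒ [10, 16, 122, 178]
  EstIV TTCAGAGC/1: at [23, 36, 59, 103, 123, 180, 217, 258] ⇒ [24, 37, 60, 104, 124, 181, 218, 259]

Pooled cuts: [10, 16, 24, 37, 51, 60, 82, 94, 104, 116, 122, 124, 153, 162, 178, 181, 193, 207, 218, 259]

Fragments:
  10→16: 6 bp
  16→24: 8 bp
  24→37: 13 bp
  37→51: 14 bp
  51→60: 9 bp
  60→82: 22 bp
  82→94: 12 bp
  94→104: 10 bp
  104→116: 12 bp
  116→122: 6 bp
  122→124: 2 bp
  124→153: 29 bp
  153→162: 9 bp
  162→178: 16 bp
  178→181: 3 bp
  181→193: 12 bp
  193→207: 14 bp
  207→218: 11 bp
  218→259: 41 bp
  259→10 (wrap): 265-259+10 = 16 bp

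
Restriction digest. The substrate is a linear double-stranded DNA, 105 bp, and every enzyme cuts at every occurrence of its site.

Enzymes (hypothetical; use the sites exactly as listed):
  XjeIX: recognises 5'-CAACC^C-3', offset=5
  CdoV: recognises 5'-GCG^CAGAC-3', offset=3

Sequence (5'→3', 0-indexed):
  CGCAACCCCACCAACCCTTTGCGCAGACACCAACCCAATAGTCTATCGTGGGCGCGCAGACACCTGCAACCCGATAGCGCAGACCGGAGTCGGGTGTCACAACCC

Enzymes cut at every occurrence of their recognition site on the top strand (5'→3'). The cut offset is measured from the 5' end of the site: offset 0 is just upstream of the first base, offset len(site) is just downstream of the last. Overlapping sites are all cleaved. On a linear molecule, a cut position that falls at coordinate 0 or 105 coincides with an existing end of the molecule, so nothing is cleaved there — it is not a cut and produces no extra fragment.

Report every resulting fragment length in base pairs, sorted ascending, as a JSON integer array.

[1,7,7,8,9,12,15,21,25]

Site scan:
  XjeIX (CAACCC, off=5): starts [2, 11, 30, 66, 99] → cuts [7, 16, 35, 71, 104]
  CdoV (GCGCAGAC, off=3): starts [20, 53, 76] → cuts [23, 56, 79]

Pooled cuts: [7, 16, 23, 35, 56, 71, 79, 104]

Fragment lengths:
  [0,7): 7 bp
  [7,16): 9 bp
  [16,23): 7 bp
  [23,35): 12 bp
  [35,56): 21 bp
  [56,71): 15 bp
  [71,79): 8 bp
  [79,104): 25 bp
  [104,105): 1 bp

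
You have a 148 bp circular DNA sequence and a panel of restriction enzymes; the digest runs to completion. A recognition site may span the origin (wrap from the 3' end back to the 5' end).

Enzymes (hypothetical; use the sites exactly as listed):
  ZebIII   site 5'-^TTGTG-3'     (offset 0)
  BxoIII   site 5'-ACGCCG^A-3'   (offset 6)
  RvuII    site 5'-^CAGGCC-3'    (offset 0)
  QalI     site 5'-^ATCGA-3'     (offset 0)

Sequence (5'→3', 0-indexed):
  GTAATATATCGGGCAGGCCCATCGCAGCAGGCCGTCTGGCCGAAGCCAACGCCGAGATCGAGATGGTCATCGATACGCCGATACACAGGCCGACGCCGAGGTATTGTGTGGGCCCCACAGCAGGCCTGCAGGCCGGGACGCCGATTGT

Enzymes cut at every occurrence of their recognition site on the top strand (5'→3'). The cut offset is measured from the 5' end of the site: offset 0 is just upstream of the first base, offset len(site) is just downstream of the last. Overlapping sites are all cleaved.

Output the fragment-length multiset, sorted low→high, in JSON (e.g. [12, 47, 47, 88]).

[1,2,5,5,8,12,12,13,14,15,17,17,27]

Scan for sites:
  ZebIII TTGTG/0: at [103, 144] ⇒ [103, 144]
  BxoIII ACGCCGA/6: at [48, 74, 92, 137] ⇒ [54, 80, 98, 143]
  RvuII CAGGCC/0: at [13, 27, 85, 120, 128] ⇒ [13, 27, 85, 120, 128]
  QalI ATCGA/0: at [56, 68] ⇒ [56, 68]

Pooled cuts: [13, 27, 54, 56, 68, 80, 85, 98, 103, 120, 128, 143, 144]

Fragment lengths:
  13→27: 14 bp
  27→54: 27 bp
  54→56: 2 bp
  56→68: 12 bp
  68→80: 12 bp
  80→85: 5 bp
  85→98: 13 bp
  98→103: 5 bp
  103→120: 17 bp
  120→128: 8 bp
  128→143: 15 bp
  143→144: 1 bp
  144→13 (wrap): 148-144+13 = 17 bp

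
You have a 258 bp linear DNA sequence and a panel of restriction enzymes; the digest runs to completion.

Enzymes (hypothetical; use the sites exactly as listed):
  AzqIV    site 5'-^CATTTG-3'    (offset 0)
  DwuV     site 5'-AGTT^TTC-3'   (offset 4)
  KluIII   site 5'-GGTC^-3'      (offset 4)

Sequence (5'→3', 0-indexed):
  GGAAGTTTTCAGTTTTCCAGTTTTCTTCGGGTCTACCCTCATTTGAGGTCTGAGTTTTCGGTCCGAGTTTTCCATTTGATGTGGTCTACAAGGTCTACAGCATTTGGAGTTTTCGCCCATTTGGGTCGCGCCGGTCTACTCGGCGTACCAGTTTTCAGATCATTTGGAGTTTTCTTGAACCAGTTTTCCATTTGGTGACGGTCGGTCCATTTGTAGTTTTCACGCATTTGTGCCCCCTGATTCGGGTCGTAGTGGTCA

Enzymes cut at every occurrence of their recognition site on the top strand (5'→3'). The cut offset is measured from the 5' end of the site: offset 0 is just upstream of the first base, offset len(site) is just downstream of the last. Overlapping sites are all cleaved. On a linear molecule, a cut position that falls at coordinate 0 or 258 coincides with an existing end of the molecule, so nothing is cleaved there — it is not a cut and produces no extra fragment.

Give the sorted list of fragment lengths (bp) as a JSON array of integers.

Per-enzyme occurrences:
  AzqIV (CATTTG, off=0): starts [39, 72, 100, 117, 160, 188, 207, 224] → cuts [39, 72, 100, 117, 160, 188, 207, 224]
  DwuV (AGTTTTC, off=4): starts [3, 10, 18, 52, 65, 107, 149, 167, 181, 214] → cuts [7, 14, 22, 56, 69, 111, 153, 171, 185, 218]
  KluIII (GGTC, off=4): starts [29, 46, 59, 82, 91, 123, 132, 199, 203, 244, 253] → cuts [33, 50, 63, 86, 95, 127, 136, 203, 207, 248, 257]

Pooled cuts: [7, 14, 22, 33, 39, 50, 56, 63, 69, 72, 86, 95, 100, 111, 117, 127, 136, 153, 160, 171, 185, 188, 203, 207, 218, 224, 248, 257]

Fragments:
  [0,7): 7 bp
  [7,14): 7 bp
  [14,22): 8 bp
  [22,33): 11 bp
  [33,39): 6 bp
  [39,50): 11 bp
  [50,56): 6 bp
  [56,63): 7 bp
  [63,69): 6 bp
  [69,72): 3 bp
  [72,86): 14 bp
  [86,95): 9 bp
  [95,100): 5 bp
  [100,111): 11 bp
  [111,117): 6 bp
  [117,127): 10 bp
  [127,136): 9 bp
  [136,153): 17 bp
  [153,160): 7 bp
  [160,171): 11 bp
  [171,185): 14 bp
  [185,188): 3 bp
  [188,203): 15 bp
  [203,207): 4 bp
  [207,218): 11 bp
  [218,224): 6 bp
  [224,248): 24 bp
  [248,257): 9 bp
  [257,258): 1 bp

[1,3,3,4,5,6,6,6,6,6,7,7,7,7,8,9,9,9,10,11,11,11,11,11,14,14,15,17,24]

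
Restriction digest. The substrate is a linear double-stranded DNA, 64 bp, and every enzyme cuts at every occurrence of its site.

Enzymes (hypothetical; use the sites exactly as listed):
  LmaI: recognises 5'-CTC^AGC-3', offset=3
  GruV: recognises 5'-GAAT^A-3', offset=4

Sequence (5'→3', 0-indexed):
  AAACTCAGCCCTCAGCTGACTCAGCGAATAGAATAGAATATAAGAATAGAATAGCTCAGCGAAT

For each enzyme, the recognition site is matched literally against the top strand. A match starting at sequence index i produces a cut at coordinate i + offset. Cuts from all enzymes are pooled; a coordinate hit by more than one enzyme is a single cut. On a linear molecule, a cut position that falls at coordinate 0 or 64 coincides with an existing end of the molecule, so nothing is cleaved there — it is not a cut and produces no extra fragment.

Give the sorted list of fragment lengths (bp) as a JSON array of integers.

Scan for sites:
  LmaI (CTCAGC, off=3): starts [3, 10, 19, 54] → cuts [6, 13, 22, 57]
  GruV (GAATA, off=4): starts [25, 30, 35, 43, 48] → cuts [29, 34, 39, 47, 52]

All cut coordinates (distinct, sorted): [6, 13, 22, 29, 34, 39, 47, 52, 57]

Fragments:
  [0,6): 6 bp
  [6,13): 7 bp
  [13,22): 9 bp
  [22,29): 7 bp
  [29,34): 5 bp
  [34,39): 5 bp
  [39,47): 8 bp
  [47,52): 5 bp
  [52,57): 5 bp
  [57,64): 7 bp

[5,5,5,5,6,7,7,7,8,9]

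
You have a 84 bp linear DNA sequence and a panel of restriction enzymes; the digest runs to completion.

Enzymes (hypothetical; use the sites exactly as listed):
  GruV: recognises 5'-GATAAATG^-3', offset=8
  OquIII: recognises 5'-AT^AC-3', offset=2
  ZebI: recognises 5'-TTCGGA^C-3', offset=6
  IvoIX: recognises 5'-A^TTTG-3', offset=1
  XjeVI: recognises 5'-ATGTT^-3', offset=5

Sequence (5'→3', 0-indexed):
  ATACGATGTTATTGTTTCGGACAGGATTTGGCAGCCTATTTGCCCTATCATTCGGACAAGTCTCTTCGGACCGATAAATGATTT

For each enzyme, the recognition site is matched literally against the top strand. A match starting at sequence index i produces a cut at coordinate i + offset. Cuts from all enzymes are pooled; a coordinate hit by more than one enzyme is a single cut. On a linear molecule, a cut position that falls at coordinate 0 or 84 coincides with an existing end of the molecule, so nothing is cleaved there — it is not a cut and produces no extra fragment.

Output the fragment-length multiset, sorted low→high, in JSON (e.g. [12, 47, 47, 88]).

[2,4,5,8,10,11,12,14,18]

Site scan:
  GruV (GATAAATG, off=8): starts [72] → cuts [80]
  OquIII (ATAC, off=2): starts [0] → cuts [2]
  ZebI (TTCGGAC, off=6): starts [15, 50, 64] → cuts [21, 56, 70]
  IvoIX (ATTTG, off=1): starts [25, 37] → cuts [26, 38]
  XjeVI (ATGTT, off=5): starts [5] → cuts [10]

Pooled cuts: [2, 10, 21, 26, 38, 56, 70, 80]

Fragments:
  [0,2): 2 bp
  [2,10): 8 bp
  [10,21): 11 bp
  [21,26): 5 bp
  [26,38): 12 bp
  [38,56): 18 bp
  [56,70): 14 bp
  [70,80): 10 bp
  [80,84): 4 bp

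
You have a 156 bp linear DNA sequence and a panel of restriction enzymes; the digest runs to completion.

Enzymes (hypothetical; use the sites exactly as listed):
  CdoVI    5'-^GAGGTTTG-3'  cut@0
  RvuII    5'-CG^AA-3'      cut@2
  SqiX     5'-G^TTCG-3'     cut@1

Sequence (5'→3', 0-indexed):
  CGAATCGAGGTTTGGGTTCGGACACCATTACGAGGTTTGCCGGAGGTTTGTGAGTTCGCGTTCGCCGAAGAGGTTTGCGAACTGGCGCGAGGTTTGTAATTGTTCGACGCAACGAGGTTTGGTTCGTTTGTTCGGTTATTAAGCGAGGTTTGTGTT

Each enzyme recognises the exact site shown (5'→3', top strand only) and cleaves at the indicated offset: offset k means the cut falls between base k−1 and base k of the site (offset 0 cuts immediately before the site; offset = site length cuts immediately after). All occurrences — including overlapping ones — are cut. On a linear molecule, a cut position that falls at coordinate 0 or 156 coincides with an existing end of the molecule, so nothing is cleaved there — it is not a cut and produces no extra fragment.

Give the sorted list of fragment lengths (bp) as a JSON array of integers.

[2,2,4,6,7,8,9,9,10,10,11,11,12,12,14,14,15]

Scan for sites:
  CdoVI (GAGGTTTG, off=0): starts [6, 31, 42, 69, 88, 113, 144] → cuts [6, 31, 42, 69, 88, 113, 144]
  RvuII (CGAA, off=2): starts [0, 65, 77] → cuts [2, 67, 79]
  SqiX (GTTCG, off=1): starts [15, 53, 59, 101, 121, 129] → cuts [16, 54, 60, 102, 122, 130]

Pooled cuts: [2, 6, 16, 31, 42, 54, 60, 67, 69, 79, 88, 102, 113, 122, 130, 144]

Fragment lengths:
  [0,2): 2 bp
  [2,6): 4 bp
  [6,16): 10 bp
  [16,31): 15 bp
  [31,42): 11 bp
  [42,54): 12 bp
  [54,60): 6 bp
  [60,67): 7 bp
  [67,69): 2 bp
  [69,79): 10 bp
  [79,88): 9 bp
  [88,102): 14 bp
  [102,113): 11 bp
  [113,122): 9 bp
  [122,130): 8 bp
  [130,144): 14 bp
  [144,156): 12 bp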